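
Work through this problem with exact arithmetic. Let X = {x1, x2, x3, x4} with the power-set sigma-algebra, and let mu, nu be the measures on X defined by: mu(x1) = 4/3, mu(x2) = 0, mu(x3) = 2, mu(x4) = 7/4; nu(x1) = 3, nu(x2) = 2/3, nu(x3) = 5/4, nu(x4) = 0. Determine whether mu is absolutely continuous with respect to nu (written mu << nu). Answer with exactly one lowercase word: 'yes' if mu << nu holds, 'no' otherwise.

mu << nu means: every nu-null measurable set is also mu-null; equivalently, for every atom x, if nu({x}) = 0 then mu({x}) = 0.
Checking each atom:
  x1: nu = 3 > 0 -> no constraint.
  x2: nu = 2/3 > 0 -> no constraint.
  x3: nu = 5/4 > 0 -> no constraint.
  x4: nu = 0, mu = 7/4 > 0 -> violates mu << nu.
The atom(s) x4 violate the condition (nu = 0 but mu > 0). Therefore mu is NOT absolutely continuous w.r.t. nu.

no


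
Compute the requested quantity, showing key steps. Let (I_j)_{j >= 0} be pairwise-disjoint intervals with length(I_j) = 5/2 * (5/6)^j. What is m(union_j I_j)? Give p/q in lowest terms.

By countable additivity of the Lebesgue measure on pairwise disjoint measurable sets,
  m(union_{j >= 0} I_j) = sum_{j >= 0} m(I_j) = sum_{j >= 0} a * r^j,
  with a = 5/2 and r = 5/6.
Since 0 < r = 5/6 < 1, the geometric series converges:
  sum_{j >= 0} a * r^j = a / (1 - r).
  = 5/2 / (1 - 5/6)
  = 5/2 / (1/6)
  = 15.

15


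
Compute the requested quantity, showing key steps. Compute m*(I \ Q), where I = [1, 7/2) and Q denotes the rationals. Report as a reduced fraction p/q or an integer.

The interval I = [1, 7/2) has m(I) = 7/2 - 1 = 5/2 (endpoints are measure-zero, so open/closed/half-open agree). Write I = (I cap Q) u (I \ Q). The rationals in I are countable, so m*(I cap Q) = 0 (cover each rational by intervals whose total length is arbitrarily small). By countable subadditivity m*(I) <= m*(I cap Q) + m*(I \ Q), hence m*(I \ Q) >= m(I) = 5/2. The reverse inequality m*(I \ Q) <= m*(I) = 5/2 is trivial since (I \ Q) is a subset of I. Therefore m*(I \ Q) = 5/2.

5/2


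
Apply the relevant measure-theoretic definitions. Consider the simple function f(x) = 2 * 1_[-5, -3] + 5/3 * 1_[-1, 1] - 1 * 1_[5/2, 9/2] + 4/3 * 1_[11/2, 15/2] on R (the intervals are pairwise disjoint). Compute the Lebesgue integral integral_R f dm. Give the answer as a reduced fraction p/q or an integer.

For a simple function f = sum_i c_i * 1_{A_i} with disjoint A_i,
  integral f dm = sum_i c_i * m(A_i).
Lengths of the A_i:
  m(A_1) = -3 - (-5) = 2.
  m(A_2) = 1 - (-1) = 2.
  m(A_3) = 9/2 - 5/2 = 2.
  m(A_4) = 15/2 - 11/2 = 2.
Contributions c_i * m(A_i):
  (2) * (2) = 4.
  (5/3) * (2) = 10/3.
  (-1) * (2) = -2.
  (4/3) * (2) = 8/3.
Total: 4 + 10/3 - 2 + 8/3 = 8.

8


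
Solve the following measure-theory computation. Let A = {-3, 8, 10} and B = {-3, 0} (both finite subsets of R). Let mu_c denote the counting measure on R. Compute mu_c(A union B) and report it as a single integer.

Counting measure on a finite set equals cardinality. By inclusion-exclusion, |A union B| = |A| + |B| - |A cap B|.
|A| = 3, |B| = 2, |A cap B| = 1.
So mu_c(A union B) = 3 + 2 - 1 = 4.

4


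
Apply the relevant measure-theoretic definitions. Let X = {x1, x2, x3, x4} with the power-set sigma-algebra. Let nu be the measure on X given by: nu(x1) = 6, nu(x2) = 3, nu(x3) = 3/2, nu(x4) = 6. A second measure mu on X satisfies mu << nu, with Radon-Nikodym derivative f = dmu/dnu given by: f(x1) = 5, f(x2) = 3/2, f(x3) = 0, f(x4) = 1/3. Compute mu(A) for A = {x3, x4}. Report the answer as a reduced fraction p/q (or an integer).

By the defining property of the Radon-Nikodym derivative, for every measurable set A,
  mu(A) = integral_A f dnu.
Since nu is a discrete measure concentrated on the atoms of X, the integral over A reduces to the sum
  mu(A) = sum_{x in A} f(x) * nu({x}).
Computing each term:
  x3: f(x3) * nu(x3) = 0 * 3/2 = 0.
  x4: f(x4) * nu(x4) = 1/3 * 6 = 2.
Summing: mu(A) = 0 + 2 = 2.

2


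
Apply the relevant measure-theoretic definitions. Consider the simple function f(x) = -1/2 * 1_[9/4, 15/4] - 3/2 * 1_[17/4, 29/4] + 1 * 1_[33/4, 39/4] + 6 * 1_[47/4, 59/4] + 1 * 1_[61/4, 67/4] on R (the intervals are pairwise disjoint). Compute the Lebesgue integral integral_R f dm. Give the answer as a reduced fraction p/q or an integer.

For a simple function f = sum_i c_i * 1_{A_i} with disjoint A_i,
  integral f dm = sum_i c_i * m(A_i).
Lengths of the A_i:
  m(A_1) = 15/4 - 9/4 = 3/2.
  m(A_2) = 29/4 - 17/4 = 3.
  m(A_3) = 39/4 - 33/4 = 3/2.
  m(A_4) = 59/4 - 47/4 = 3.
  m(A_5) = 67/4 - 61/4 = 3/2.
Contributions c_i * m(A_i):
  (-1/2) * (3/2) = -3/4.
  (-3/2) * (3) = -9/2.
  (1) * (3/2) = 3/2.
  (6) * (3) = 18.
  (1) * (3/2) = 3/2.
Total: -3/4 - 9/2 + 3/2 + 18 + 3/2 = 63/4.

63/4


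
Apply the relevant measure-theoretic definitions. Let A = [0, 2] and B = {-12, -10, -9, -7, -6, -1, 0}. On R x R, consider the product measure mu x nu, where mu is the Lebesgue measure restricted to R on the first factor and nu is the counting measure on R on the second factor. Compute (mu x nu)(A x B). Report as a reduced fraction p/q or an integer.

For a measurable rectangle A x B, the product measure satisfies
  (mu x nu)(A x B) = mu(A) * nu(B).
  mu(A) = 2.
  nu(B) = 7.
  (mu x nu)(A x B) = 2 * 7 = 14.

14


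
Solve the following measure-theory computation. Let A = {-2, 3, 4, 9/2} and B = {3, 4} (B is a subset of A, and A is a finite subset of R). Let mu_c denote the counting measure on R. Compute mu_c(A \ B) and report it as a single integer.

Counting measure assigns mu_c(E) = |E| (number of elements) when E is finite. For B subset A, A \ B is the set of elements of A not in B, so |A \ B| = |A| - |B|.
|A| = 4, |B| = 2, so mu_c(A \ B) = 4 - 2 = 2.

2


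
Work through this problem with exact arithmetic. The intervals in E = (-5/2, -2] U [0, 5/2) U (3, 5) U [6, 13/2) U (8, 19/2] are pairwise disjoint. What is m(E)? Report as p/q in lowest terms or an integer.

For pairwise disjoint intervals, m(union_i I_i) = sum_i m(I_i),
and m is invariant under swapping open/closed endpoints (single points have measure 0).
So m(E) = sum_i (b_i - a_i).
  I_1 has length -2 - (-5/2) = 1/2.
  I_2 has length 5/2 - 0 = 5/2.
  I_3 has length 5 - 3 = 2.
  I_4 has length 13/2 - 6 = 1/2.
  I_5 has length 19/2 - 8 = 3/2.
Summing:
  m(E) = 1/2 + 5/2 + 2 + 1/2 + 3/2 = 7.

7


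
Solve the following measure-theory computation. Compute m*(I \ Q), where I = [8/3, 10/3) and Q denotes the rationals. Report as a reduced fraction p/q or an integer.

The interval I = [8/3, 10/3) has m(I) = 10/3 - 8/3 = 2/3 (endpoints are measure-zero, so open/closed/half-open agree). Write I = (I cap Q) u (I \ Q). The rationals in I are countable, so m*(I cap Q) = 0 (cover each rational by intervals whose total length is arbitrarily small). By countable subadditivity m*(I) <= m*(I cap Q) + m*(I \ Q), hence m*(I \ Q) >= m(I) = 2/3. The reverse inequality m*(I \ Q) <= m*(I) = 2/3 is trivial since (I \ Q) is a subset of I. Therefore m*(I \ Q) = 2/3.

2/3


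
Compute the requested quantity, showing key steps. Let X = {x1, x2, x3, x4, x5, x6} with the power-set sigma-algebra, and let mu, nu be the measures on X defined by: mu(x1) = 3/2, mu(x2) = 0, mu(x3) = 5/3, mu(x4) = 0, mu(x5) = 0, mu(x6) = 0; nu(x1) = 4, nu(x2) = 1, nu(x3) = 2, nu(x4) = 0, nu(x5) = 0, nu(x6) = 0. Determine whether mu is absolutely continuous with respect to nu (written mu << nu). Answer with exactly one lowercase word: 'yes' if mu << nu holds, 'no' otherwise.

mu << nu means: every nu-null measurable set is also mu-null; equivalently, for every atom x, if nu({x}) = 0 then mu({x}) = 0.
Checking each atom:
  x1: nu = 4 > 0 -> no constraint.
  x2: nu = 1 > 0 -> no constraint.
  x3: nu = 2 > 0 -> no constraint.
  x4: nu = 0, mu = 0 -> consistent with mu << nu.
  x5: nu = 0, mu = 0 -> consistent with mu << nu.
  x6: nu = 0, mu = 0 -> consistent with mu << nu.
No atom violates the condition. Therefore mu << nu.

yes


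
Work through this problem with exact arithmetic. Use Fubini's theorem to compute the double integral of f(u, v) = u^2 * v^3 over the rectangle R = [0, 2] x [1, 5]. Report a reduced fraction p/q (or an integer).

f(u, v) is a tensor product of a function of u and a function of v, and both factors are bounded continuous (hence Lebesgue integrable) on the rectangle, so Fubini's theorem applies:
  integral_R f d(m x m) = (integral_a1^b1 u^2 du) * (integral_a2^b2 v^3 dv).
Inner integral in u: integral_{0}^{2} u^2 du = (2^3 - 0^3)/3
  = 8/3.
Inner integral in v: integral_{1}^{5} v^3 dv = (5^4 - 1^4)/4
  = 156.
Product: (8/3) * (156) = 416.

416


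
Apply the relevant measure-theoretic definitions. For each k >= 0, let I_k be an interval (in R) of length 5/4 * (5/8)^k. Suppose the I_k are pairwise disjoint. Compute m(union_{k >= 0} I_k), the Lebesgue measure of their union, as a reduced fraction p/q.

By countable additivity of the Lebesgue measure on pairwise disjoint measurable sets,
  m(union_{k >= 0} I_k) = sum_{k >= 0} m(I_k) = sum_{k >= 0} a * r^k,
  with a = 5/4 and r = 5/8.
Since 0 < r = 5/8 < 1, the geometric series converges:
  sum_{k >= 0} a * r^k = a / (1 - r).
  = 5/4 / (1 - 5/8)
  = 5/4 / (3/8)
  = 10/3.

10/3


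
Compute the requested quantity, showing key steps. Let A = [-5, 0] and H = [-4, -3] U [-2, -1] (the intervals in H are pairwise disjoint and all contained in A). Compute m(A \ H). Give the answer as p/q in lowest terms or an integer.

The ambient interval has length m(A) = 0 - (-5) = 5.
Since the holes are disjoint and sit inside A, by finite additivity
  m(H) = sum_i (b_i - a_i), and m(A \ H) = m(A) - m(H).
Computing the hole measures:
  m(H_1) = -3 - (-4) = 1.
  m(H_2) = -1 - (-2) = 1.
Summed: m(H) = 1 + 1 = 2.
So m(A \ H) = 5 - 2 = 3.

3


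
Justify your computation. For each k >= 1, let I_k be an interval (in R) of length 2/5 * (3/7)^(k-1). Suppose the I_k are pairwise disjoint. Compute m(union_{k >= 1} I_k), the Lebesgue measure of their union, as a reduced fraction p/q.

By countable additivity of the Lebesgue measure on pairwise disjoint measurable sets,
  m(union_{k >= 1} I_k) = sum_{k >= 1} m(I_k) = sum_{k >= 1} a * r^(k-1),
  with a = 2/5 and r = 3/7.
Since 0 < r = 3/7 < 1, the geometric series converges:
  sum_{k >= 1} a * r^(k-1) = a / (1 - r).
  = 2/5 / (1 - 3/7)
  = 2/5 / (4/7)
  = 7/10.

7/10


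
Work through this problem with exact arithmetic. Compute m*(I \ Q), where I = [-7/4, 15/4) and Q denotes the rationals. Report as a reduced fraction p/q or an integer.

The interval I = [-7/4, 15/4) has m(I) = 15/4 - (-7/4) = 11/2 (endpoints are measure-zero, so open/closed/half-open agree). Write I = (I cap Q) u (I \ Q). The rationals in I are countable, so m*(I cap Q) = 0 (cover each rational by intervals whose total length is arbitrarily small). By countable subadditivity m*(I) <= m*(I cap Q) + m*(I \ Q), hence m*(I \ Q) >= m(I) = 11/2. The reverse inequality m*(I \ Q) <= m*(I) = 11/2 is trivial since (I \ Q) is a subset of I. Therefore m*(I \ Q) = 11/2.

11/2


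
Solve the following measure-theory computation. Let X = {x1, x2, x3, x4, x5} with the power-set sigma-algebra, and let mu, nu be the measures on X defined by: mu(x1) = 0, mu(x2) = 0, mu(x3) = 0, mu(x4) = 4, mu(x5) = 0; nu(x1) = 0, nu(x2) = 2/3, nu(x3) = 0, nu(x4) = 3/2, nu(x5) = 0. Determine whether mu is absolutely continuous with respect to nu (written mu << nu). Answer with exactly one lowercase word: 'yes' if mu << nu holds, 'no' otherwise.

mu << nu means: every nu-null measurable set is also mu-null; equivalently, for every atom x, if nu({x}) = 0 then mu({x}) = 0.
Checking each atom:
  x1: nu = 0, mu = 0 -> consistent with mu << nu.
  x2: nu = 2/3 > 0 -> no constraint.
  x3: nu = 0, mu = 0 -> consistent with mu << nu.
  x4: nu = 3/2 > 0 -> no constraint.
  x5: nu = 0, mu = 0 -> consistent with mu << nu.
No atom violates the condition. Therefore mu << nu.

yes


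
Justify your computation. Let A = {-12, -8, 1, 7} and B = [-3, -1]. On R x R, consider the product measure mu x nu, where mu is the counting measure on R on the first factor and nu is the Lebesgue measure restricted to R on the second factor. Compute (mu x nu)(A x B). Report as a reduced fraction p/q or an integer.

For a measurable rectangle A x B, the product measure satisfies
  (mu x nu)(A x B) = mu(A) * nu(B).
  mu(A) = 4.
  nu(B) = 2.
  (mu x nu)(A x B) = 4 * 2 = 8.

8


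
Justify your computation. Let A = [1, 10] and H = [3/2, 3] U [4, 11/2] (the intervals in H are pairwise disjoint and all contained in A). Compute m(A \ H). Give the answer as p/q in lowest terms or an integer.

The ambient interval has length m(A) = 10 - 1 = 9.
Since the holes are disjoint and sit inside A, by finite additivity
  m(H) = sum_i (b_i - a_i), and m(A \ H) = m(A) - m(H).
Computing the hole measures:
  m(H_1) = 3 - 3/2 = 3/2.
  m(H_2) = 11/2 - 4 = 3/2.
Summed: m(H) = 3/2 + 3/2 = 3.
So m(A \ H) = 9 - 3 = 6.

6


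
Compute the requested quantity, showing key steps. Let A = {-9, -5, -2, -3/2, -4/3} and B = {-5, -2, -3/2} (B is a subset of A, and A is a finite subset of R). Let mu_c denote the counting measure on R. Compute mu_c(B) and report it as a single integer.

Counting measure assigns mu_c(E) = |E| (number of elements) when E is finite.
B has 3 element(s), so mu_c(B) = 3.

3


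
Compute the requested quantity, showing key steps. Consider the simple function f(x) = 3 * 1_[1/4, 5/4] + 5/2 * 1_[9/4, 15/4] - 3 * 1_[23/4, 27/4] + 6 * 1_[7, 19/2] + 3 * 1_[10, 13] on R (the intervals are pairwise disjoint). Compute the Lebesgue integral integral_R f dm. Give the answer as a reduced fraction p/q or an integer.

For a simple function f = sum_i c_i * 1_{A_i} with disjoint A_i,
  integral f dm = sum_i c_i * m(A_i).
Lengths of the A_i:
  m(A_1) = 5/4 - 1/4 = 1.
  m(A_2) = 15/4 - 9/4 = 3/2.
  m(A_3) = 27/4 - 23/4 = 1.
  m(A_4) = 19/2 - 7 = 5/2.
  m(A_5) = 13 - 10 = 3.
Contributions c_i * m(A_i):
  (3) * (1) = 3.
  (5/2) * (3/2) = 15/4.
  (-3) * (1) = -3.
  (6) * (5/2) = 15.
  (3) * (3) = 9.
Total: 3 + 15/4 - 3 + 15 + 9 = 111/4.

111/4


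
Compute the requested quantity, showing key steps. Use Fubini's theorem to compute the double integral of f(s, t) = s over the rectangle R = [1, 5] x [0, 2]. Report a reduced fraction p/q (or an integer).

f(s, t) is a tensor product of a function of s and a function of t, and both factors are bounded continuous (hence Lebesgue integrable) on the rectangle, so Fubini's theorem applies:
  integral_R f d(m x m) = (integral_a1^b1 s ds) * (integral_a2^b2 1 dt).
Inner integral in s: integral_{1}^{5} s ds = (5^2 - 1^2)/2
  = 12.
Inner integral in t: integral_{0}^{2} 1 dt = (2^1 - 0^1)/1
  = 2.
Product: (12) * (2) = 24.

24


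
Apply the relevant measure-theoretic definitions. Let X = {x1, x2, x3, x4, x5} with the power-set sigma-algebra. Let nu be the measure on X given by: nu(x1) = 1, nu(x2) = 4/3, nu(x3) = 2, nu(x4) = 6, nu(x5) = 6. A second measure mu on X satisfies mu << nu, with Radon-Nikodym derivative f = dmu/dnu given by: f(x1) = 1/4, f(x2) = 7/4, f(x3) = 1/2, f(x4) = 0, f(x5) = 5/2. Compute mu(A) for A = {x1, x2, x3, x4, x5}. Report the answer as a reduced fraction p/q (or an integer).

By the defining property of the Radon-Nikodym derivative, for every measurable set A,
  mu(A) = integral_A f dnu.
Since nu is a discrete measure concentrated on the atoms of X, the integral over A reduces to the sum
  mu(A) = sum_{x in A} f(x) * nu({x}).
Computing each term:
  x1: f(x1) * nu(x1) = 1/4 * 1 = 1/4.
  x2: f(x2) * nu(x2) = 7/4 * 4/3 = 7/3.
  x3: f(x3) * nu(x3) = 1/2 * 2 = 1.
  x4: f(x4) * nu(x4) = 0 * 6 = 0.
  x5: f(x5) * nu(x5) = 5/2 * 6 = 15.
Summing: mu(A) = 1/4 + 7/3 + 1 + 0 + 15 = 223/12.

223/12


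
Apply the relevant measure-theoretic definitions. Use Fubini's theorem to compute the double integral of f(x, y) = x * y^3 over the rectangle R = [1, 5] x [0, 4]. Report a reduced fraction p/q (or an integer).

f(x, y) is a tensor product of a function of x and a function of y, and both factors are bounded continuous (hence Lebesgue integrable) on the rectangle, so Fubini's theorem applies:
  integral_R f d(m x m) = (integral_a1^b1 x dx) * (integral_a2^b2 y^3 dy).
Inner integral in x: integral_{1}^{5} x dx = (5^2 - 1^2)/2
  = 12.
Inner integral in y: integral_{0}^{4} y^3 dy = (4^4 - 0^4)/4
  = 64.
Product: (12) * (64) = 768.

768


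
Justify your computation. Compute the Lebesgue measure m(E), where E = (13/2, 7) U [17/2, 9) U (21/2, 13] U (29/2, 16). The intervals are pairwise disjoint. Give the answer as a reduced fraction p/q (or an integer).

For pairwise disjoint intervals, m(union_i I_i) = sum_i m(I_i),
and m is invariant under swapping open/closed endpoints (single points have measure 0).
So m(E) = sum_i (b_i - a_i).
  I_1 has length 7 - 13/2 = 1/2.
  I_2 has length 9 - 17/2 = 1/2.
  I_3 has length 13 - 21/2 = 5/2.
  I_4 has length 16 - 29/2 = 3/2.
Summing:
  m(E) = 1/2 + 1/2 + 5/2 + 3/2 = 5.

5


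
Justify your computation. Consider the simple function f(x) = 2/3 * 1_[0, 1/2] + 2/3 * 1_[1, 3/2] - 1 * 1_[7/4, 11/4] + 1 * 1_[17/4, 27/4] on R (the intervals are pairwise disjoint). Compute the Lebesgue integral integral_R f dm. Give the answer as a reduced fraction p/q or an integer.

For a simple function f = sum_i c_i * 1_{A_i} with disjoint A_i,
  integral f dm = sum_i c_i * m(A_i).
Lengths of the A_i:
  m(A_1) = 1/2 - 0 = 1/2.
  m(A_2) = 3/2 - 1 = 1/2.
  m(A_3) = 11/4 - 7/4 = 1.
  m(A_4) = 27/4 - 17/4 = 5/2.
Contributions c_i * m(A_i):
  (2/3) * (1/2) = 1/3.
  (2/3) * (1/2) = 1/3.
  (-1) * (1) = -1.
  (1) * (5/2) = 5/2.
Total: 1/3 + 1/3 - 1 + 5/2 = 13/6.

13/6


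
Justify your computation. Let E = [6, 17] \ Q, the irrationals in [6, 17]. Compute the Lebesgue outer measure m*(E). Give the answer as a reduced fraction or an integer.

The interval I = [6, 17] has m(I) = 17 - 6 = 11 (endpoints are measure-zero, so open/closed/half-open agree). Write I = (I cap Q) u (I \ Q). The rationals in I are countable, so m*(I cap Q) = 0 (cover each rational by intervals whose total length is arbitrarily small). By countable subadditivity m*(I) <= m*(I cap Q) + m*(I \ Q), hence m*(I \ Q) >= m(I) = 11. The reverse inequality m*(I \ Q) <= m*(I) = 11 is trivial since (I \ Q) is a subset of I. Therefore m*(I \ Q) = 11.

11


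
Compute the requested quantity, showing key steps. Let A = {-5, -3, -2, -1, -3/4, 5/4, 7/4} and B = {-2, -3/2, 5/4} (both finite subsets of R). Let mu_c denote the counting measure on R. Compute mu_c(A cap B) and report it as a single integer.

Counting measure on a finite set equals cardinality. mu_c(A cap B) = |A cap B| (elements appearing in both).
Enumerating the elements of A that also lie in B gives 2 element(s).
So mu_c(A cap B) = 2.

2


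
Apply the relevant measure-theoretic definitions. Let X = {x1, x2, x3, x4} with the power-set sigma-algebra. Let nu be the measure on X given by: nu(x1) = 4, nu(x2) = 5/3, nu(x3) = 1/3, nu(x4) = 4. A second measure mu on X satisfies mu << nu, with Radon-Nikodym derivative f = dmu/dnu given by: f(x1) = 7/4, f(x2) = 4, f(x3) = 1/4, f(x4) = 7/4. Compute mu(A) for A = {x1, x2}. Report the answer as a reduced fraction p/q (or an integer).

By the defining property of the Radon-Nikodym derivative, for every measurable set A,
  mu(A) = integral_A f dnu.
Since nu is a discrete measure concentrated on the atoms of X, the integral over A reduces to the sum
  mu(A) = sum_{x in A} f(x) * nu({x}).
Computing each term:
  x1: f(x1) * nu(x1) = 7/4 * 4 = 7.
  x2: f(x2) * nu(x2) = 4 * 5/3 = 20/3.
Summing: mu(A) = 7 + 20/3 = 41/3.

41/3


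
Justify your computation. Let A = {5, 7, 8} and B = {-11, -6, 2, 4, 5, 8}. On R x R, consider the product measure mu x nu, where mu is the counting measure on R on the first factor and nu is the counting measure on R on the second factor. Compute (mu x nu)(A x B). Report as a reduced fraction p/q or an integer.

For a measurable rectangle A x B, the product measure satisfies
  (mu x nu)(A x B) = mu(A) * nu(B).
  mu(A) = 3.
  nu(B) = 6.
  (mu x nu)(A x B) = 3 * 6 = 18.

18


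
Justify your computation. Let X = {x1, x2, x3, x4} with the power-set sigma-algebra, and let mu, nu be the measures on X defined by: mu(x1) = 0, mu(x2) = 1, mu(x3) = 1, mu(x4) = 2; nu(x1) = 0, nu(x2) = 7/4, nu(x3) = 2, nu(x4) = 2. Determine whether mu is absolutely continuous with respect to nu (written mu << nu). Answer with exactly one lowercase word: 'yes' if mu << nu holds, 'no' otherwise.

mu << nu means: every nu-null measurable set is also mu-null; equivalently, for every atom x, if nu({x}) = 0 then mu({x}) = 0.
Checking each atom:
  x1: nu = 0, mu = 0 -> consistent with mu << nu.
  x2: nu = 7/4 > 0 -> no constraint.
  x3: nu = 2 > 0 -> no constraint.
  x4: nu = 2 > 0 -> no constraint.
No atom violates the condition. Therefore mu << nu.

yes


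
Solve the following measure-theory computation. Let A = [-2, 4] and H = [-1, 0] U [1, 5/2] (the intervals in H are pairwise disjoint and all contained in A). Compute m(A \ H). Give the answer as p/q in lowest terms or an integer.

The ambient interval has length m(A) = 4 - (-2) = 6.
Since the holes are disjoint and sit inside A, by finite additivity
  m(H) = sum_i (b_i - a_i), and m(A \ H) = m(A) - m(H).
Computing the hole measures:
  m(H_1) = 0 - (-1) = 1.
  m(H_2) = 5/2 - 1 = 3/2.
Summed: m(H) = 1 + 3/2 = 5/2.
So m(A \ H) = 6 - 5/2 = 7/2.

7/2


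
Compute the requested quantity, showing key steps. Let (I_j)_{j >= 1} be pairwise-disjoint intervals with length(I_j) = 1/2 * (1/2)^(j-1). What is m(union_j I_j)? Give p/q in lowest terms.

By countable additivity of the Lebesgue measure on pairwise disjoint measurable sets,
  m(union_{j >= 1} I_j) = sum_{j >= 1} m(I_j) = sum_{j >= 1} a * r^(j-1),
  with a = 1/2 and r = 1/2.
Since 0 < r = 1/2 < 1, the geometric series converges:
  sum_{j >= 1} a * r^(j-1) = a / (1 - r).
  = 1/2 / (1 - 1/2)
  = 1/2 / (1/2)
  = 1.

1


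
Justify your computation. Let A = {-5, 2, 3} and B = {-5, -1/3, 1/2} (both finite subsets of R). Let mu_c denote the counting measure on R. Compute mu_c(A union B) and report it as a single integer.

Counting measure on a finite set equals cardinality. By inclusion-exclusion, |A union B| = |A| + |B| - |A cap B|.
|A| = 3, |B| = 3, |A cap B| = 1.
So mu_c(A union B) = 3 + 3 - 1 = 5.

5


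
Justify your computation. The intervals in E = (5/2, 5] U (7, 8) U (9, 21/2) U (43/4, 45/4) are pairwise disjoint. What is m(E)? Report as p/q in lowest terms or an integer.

For pairwise disjoint intervals, m(union_i I_i) = sum_i m(I_i),
and m is invariant under swapping open/closed endpoints (single points have measure 0).
So m(E) = sum_i (b_i - a_i).
  I_1 has length 5 - 5/2 = 5/2.
  I_2 has length 8 - 7 = 1.
  I_3 has length 21/2 - 9 = 3/2.
  I_4 has length 45/4 - 43/4 = 1/2.
Summing:
  m(E) = 5/2 + 1 + 3/2 + 1/2 = 11/2.

11/2


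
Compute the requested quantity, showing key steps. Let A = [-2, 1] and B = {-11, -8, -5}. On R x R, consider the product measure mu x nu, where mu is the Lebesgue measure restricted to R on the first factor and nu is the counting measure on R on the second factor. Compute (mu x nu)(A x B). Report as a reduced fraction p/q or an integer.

For a measurable rectangle A x B, the product measure satisfies
  (mu x nu)(A x B) = mu(A) * nu(B).
  mu(A) = 3.
  nu(B) = 3.
  (mu x nu)(A x B) = 3 * 3 = 9.

9


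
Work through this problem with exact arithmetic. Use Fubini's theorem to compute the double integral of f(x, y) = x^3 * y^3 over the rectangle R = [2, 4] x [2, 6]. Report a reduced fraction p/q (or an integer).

f(x, y) is a tensor product of a function of x and a function of y, and both factors are bounded continuous (hence Lebesgue integrable) on the rectangle, so Fubini's theorem applies:
  integral_R f d(m x m) = (integral_a1^b1 x^3 dx) * (integral_a2^b2 y^3 dy).
Inner integral in x: integral_{2}^{4} x^3 dx = (4^4 - 2^4)/4
  = 60.
Inner integral in y: integral_{2}^{6} y^3 dy = (6^4 - 2^4)/4
  = 320.
Product: (60) * (320) = 19200.

19200


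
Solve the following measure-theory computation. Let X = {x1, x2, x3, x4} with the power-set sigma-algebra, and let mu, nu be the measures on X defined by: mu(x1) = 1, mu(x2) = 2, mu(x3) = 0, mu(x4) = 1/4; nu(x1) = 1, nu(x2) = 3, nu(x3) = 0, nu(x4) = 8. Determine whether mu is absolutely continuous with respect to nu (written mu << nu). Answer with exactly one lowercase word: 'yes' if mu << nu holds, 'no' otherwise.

mu << nu means: every nu-null measurable set is also mu-null; equivalently, for every atom x, if nu({x}) = 0 then mu({x}) = 0.
Checking each atom:
  x1: nu = 1 > 0 -> no constraint.
  x2: nu = 3 > 0 -> no constraint.
  x3: nu = 0, mu = 0 -> consistent with mu << nu.
  x4: nu = 8 > 0 -> no constraint.
No atom violates the condition. Therefore mu << nu.

yes


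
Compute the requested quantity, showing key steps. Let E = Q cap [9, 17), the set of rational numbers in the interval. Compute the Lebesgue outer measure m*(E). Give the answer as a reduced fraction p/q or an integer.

Q cap [9, 17) is countable; list its elements as q_1, q_2, ... . Fix eps > 0 and cover the k-th point by an interval of length eps * 2^(-k). The cover has total length eps * sum_{k>=1} 2^(-k) = eps, so by definition of outer measure m*(Q cap [9, 17)) <= eps. Since eps was arbitrary and m* >= 0, the outer measure is 0.

0


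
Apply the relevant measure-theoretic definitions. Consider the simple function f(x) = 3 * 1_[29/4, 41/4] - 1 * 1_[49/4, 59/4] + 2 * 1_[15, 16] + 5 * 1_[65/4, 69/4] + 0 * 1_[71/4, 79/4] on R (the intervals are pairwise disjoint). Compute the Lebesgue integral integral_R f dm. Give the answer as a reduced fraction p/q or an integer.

For a simple function f = sum_i c_i * 1_{A_i} with disjoint A_i,
  integral f dm = sum_i c_i * m(A_i).
Lengths of the A_i:
  m(A_1) = 41/4 - 29/4 = 3.
  m(A_2) = 59/4 - 49/4 = 5/2.
  m(A_3) = 16 - 15 = 1.
  m(A_4) = 69/4 - 65/4 = 1.
  m(A_5) = 79/4 - 71/4 = 2.
Contributions c_i * m(A_i):
  (3) * (3) = 9.
  (-1) * (5/2) = -5/2.
  (2) * (1) = 2.
  (5) * (1) = 5.
  (0) * (2) = 0.
Total: 9 - 5/2 + 2 + 5 + 0 = 27/2.

27/2


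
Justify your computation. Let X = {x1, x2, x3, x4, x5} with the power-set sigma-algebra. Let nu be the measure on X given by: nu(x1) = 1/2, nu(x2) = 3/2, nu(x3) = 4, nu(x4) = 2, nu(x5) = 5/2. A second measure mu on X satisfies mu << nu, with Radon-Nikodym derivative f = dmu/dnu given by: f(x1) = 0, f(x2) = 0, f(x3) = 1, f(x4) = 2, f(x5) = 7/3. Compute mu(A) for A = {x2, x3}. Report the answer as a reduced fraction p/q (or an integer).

By the defining property of the Radon-Nikodym derivative, for every measurable set A,
  mu(A) = integral_A f dnu.
Since nu is a discrete measure concentrated on the atoms of X, the integral over A reduces to the sum
  mu(A) = sum_{x in A} f(x) * nu({x}).
Computing each term:
  x2: f(x2) * nu(x2) = 0 * 3/2 = 0.
  x3: f(x3) * nu(x3) = 1 * 4 = 4.
Summing: mu(A) = 0 + 4 = 4.

4


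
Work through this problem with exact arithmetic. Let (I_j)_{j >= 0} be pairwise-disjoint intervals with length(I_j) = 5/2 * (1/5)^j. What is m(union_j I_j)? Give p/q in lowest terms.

By countable additivity of the Lebesgue measure on pairwise disjoint measurable sets,
  m(union_{j >= 0} I_j) = sum_{j >= 0} m(I_j) = sum_{j >= 0} a * r^j,
  with a = 5/2 and r = 1/5.
Since 0 < r = 1/5 < 1, the geometric series converges:
  sum_{j >= 0} a * r^j = a / (1 - r).
  = 5/2 / (1 - 1/5)
  = 5/2 / (4/5)
  = 25/8.

25/8


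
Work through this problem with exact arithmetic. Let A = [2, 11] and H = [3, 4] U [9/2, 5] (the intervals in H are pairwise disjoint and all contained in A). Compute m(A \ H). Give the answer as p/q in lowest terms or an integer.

The ambient interval has length m(A) = 11 - 2 = 9.
Since the holes are disjoint and sit inside A, by finite additivity
  m(H) = sum_i (b_i - a_i), and m(A \ H) = m(A) - m(H).
Computing the hole measures:
  m(H_1) = 4 - 3 = 1.
  m(H_2) = 5 - 9/2 = 1/2.
Summed: m(H) = 1 + 1/2 = 3/2.
So m(A \ H) = 9 - 3/2 = 15/2.

15/2


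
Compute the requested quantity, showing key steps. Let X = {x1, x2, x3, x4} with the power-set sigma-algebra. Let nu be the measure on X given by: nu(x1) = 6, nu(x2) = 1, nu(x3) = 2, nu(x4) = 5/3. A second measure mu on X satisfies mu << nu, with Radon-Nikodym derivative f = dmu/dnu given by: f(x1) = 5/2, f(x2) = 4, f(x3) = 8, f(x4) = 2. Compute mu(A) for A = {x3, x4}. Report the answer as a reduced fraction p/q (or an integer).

By the defining property of the Radon-Nikodym derivative, for every measurable set A,
  mu(A) = integral_A f dnu.
Since nu is a discrete measure concentrated on the atoms of X, the integral over A reduces to the sum
  mu(A) = sum_{x in A} f(x) * nu({x}).
Computing each term:
  x3: f(x3) * nu(x3) = 8 * 2 = 16.
  x4: f(x4) * nu(x4) = 2 * 5/3 = 10/3.
Summing: mu(A) = 16 + 10/3 = 58/3.

58/3


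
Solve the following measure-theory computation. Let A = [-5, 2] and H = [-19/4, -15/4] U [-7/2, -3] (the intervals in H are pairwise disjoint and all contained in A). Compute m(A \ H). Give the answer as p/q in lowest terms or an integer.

The ambient interval has length m(A) = 2 - (-5) = 7.
Since the holes are disjoint and sit inside A, by finite additivity
  m(H) = sum_i (b_i - a_i), and m(A \ H) = m(A) - m(H).
Computing the hole measures:
  m(H_1) = -15/4 - (-19/4) = 1.
  m(H_2) = -3 - (-7/2) = 1/2.
Summed: m(H) = 1 + 1/2 = 3/2.
So m(A \ H) = 7 - 3/2 = 11/2.

11/2


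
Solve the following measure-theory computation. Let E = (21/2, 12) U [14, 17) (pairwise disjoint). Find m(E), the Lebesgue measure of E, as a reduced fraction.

For pairwise disjoint intervals, m(union_i I_i) = sum_i m(I_i),
and m is invariant under swapping open/closed endpoints (single points have measure 0).
So m(E) = sum_i (b_i - a_i).
  I_1 has length 12 - 21/2 = 3/2.
  I_2 has length 17 - 14 = 3.
Summing:
  m(E) = 3/2 + 3 = 9/2.

9/2


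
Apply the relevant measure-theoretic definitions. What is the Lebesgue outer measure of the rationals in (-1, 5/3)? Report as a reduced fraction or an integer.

Q cap (-1, 5/3) is countable; list its elements as q_1, q_2, ... . Fix eps > 0 and cover the k-th point by an interval of length eps * 2^(-k). The cover has total length eps * sum_{k>=1} 2^(-k) = eps, so by definition of outer measure m*(Q cap (-1, 5/3)) <= eps. Since eps was arbitrary and m* >= 0, the outer measure is 0.

0


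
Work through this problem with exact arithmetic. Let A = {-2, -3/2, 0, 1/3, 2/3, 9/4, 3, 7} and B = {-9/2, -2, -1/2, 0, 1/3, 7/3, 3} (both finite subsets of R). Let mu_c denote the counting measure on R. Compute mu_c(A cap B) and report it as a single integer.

Counting measure on a finite set equals cardinality. mu_c(A cap B) = |A cap B| (elements appearing in both).
Enumerating the elements of A that also lie in B gives 4 element(s).
So mu_c(A cap B) = 4.

4


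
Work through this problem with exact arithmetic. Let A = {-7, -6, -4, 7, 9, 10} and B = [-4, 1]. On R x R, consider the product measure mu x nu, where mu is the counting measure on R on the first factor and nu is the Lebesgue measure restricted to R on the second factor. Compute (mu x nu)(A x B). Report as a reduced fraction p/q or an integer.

For a measurable rectangle A x B, the product measure satisfies
  (mu x nu)(A x B) = mu(A) * nu(B).
  mu(A) = 6.
  nu(B) = 5.
  (mu x nu)(A x B) = 6 * 5 = 30.

30


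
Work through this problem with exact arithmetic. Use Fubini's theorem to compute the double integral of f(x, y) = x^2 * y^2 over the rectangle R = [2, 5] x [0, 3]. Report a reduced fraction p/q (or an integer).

f(x, y) is a tensor product of a function of x and a function of y, and both factors are bounded continuous (hence Lebesgue integrable) on the rectangle, so Fubini's theorem applies:
  integral_R f d(m x m) = (integral_a1^b1 x^2 dx) * (integral_a2^b2 y^2 dy).
Inner integral in x: integral_{2}^{5} x^2 dx = (5^3 - 2^3)/3
  = 39.
Inner integral in y: integral_{0}^{3} y^2 dy = (3^3 - 0^3)/3
  = 9.
Product: (39) * (9) = 351.

351


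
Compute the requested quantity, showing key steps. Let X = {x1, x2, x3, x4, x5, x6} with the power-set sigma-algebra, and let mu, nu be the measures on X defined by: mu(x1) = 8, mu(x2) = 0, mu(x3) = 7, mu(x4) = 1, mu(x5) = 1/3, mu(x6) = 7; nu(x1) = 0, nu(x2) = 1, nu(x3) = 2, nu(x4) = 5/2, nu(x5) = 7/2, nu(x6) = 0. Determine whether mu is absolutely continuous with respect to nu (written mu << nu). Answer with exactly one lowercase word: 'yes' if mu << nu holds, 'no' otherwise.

mu << nu means: every nu-null measurable set is also mu-null; equivalently, for every atom x, if nu({x}) = 0 then mu({x}) = 0.
Checking each atom:
  x1: nu = 0, mu = 8 > 0 -> violates mu << nu.
  x2: nu = 1 > 0 -> no constraint.
  x3: nu = 2 > 0 -> no constraint.
  x4: nu = 5/2 > 0 -> no constraint.
  x5: nu = 7/2 > 0 -> no constraint.
  x6: nu = 0, mu = 7 > 0 -> violates mu << nu.
The atom(s) x1, x6 violate the condition (nu = 0 but mu > 0). Therefore mu is NOT absolutely continuous w.r.t. nu.

no


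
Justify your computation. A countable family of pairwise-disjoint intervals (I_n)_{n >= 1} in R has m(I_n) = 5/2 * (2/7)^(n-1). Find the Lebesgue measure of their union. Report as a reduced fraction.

By countable additivity of the Lebesgue measure on pairwise disjoint measurable sets,
  m(union_{n >= 1} I_n) = sum_{n >= 1} m(I_n) = sum_{n >= 1} a * r^(n-1),
  with a = 5/2 and r = 2/7.
Since 0 < r = 2/7 < 1, the geometric series converges:
  sum_{n >= 1} a * r^(n-1) = a / (1 - r).
  = 5/2 / (1 - 2/7)
  = 5/2 / (5/7)
  = 7/2.

7/2


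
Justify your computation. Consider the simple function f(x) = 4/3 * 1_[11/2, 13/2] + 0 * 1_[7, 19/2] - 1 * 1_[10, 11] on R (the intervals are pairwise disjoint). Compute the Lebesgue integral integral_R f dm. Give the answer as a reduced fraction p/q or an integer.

For a simple function f = sum_i c_i * 1_{A_i} with disjoint A_i,
  integral f dm = sum_i c_i * m(A_i).
Lengths of the A_i:
  m(A_1) = 13/2 - 11/2 = 1.
  m(A_2) = 19/2 - 7 = 5/2.
  m(A_3) = 11 - 10 = 1.
Contributions c_i * m(A_i):
  (4/3) * (1) = 4/3.
  (0) * (5/2) = 0.
  (-1) * (1) = -1.
Total: 4/3 + 0 - 1 = 1/3.

1/3


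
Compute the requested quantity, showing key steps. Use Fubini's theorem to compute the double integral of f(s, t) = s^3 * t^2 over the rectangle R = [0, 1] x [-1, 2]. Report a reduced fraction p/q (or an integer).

f(s, t) is a tensor product of a function of s and a function of t, and both factors are bounded continuous (hence Lebesgue integrable) on the rectangle, so Fubini's theorem applies:
  integral_R f d(m x m) = (integral_a1^b1 s^3 ds) * (integral_a2^b2 t^2 dt).
Inner integral in s: integral_{0}^{1} s^3 ds = (1^4 - 0^4)/4
  = 1/4.
Inner integral in t: integral_{-1}^{2} t^2 dt = (2^3 - (-1)^3)/3
  = 3.
Product: (1/4) * (3) = 3/4.

3/4


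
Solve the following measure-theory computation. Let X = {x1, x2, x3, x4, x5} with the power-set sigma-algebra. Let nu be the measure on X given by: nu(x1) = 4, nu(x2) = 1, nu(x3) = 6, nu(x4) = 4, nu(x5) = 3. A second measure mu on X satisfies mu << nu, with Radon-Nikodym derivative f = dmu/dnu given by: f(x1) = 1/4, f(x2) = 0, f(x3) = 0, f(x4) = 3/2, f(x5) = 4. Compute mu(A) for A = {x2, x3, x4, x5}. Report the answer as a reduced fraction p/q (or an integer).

By the defining property of the Radon-Nikodym derivative, for every measurable set A,
  mu(A) = integral_A f dnu.
Since nu is a discrete measure concentrated on the atoms of X, the integral over A reduces to the sum
  mu(A) = sum_{x in A} f(x) * nu({x}).
Computing each term:
  x2: f(x2) * nu(x2) = 0 * 1 = 0.
  x3: f(x3) * nu(x3) = 0 * 6 = 0.
  x4: f(x4) * nu(x4) = 3/2 * 4 = 6.
  x5: f(x5) * nu(x5) = 4 * 3 = 12.
Summing: mu(A) = 0 + 0 + 6 + 12 = 18.

18


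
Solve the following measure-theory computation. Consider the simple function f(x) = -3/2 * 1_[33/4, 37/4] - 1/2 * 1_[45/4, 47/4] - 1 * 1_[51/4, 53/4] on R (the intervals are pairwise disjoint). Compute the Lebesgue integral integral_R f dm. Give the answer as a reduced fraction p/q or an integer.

For a simple function f = sum_i c_i * 1_{A_i} with disjoint A_i,
  integral f dm = sum_i c_i * m(A_i).
Lengths of the A_i:
  m(A_1) = 37/4 - 33/4 = 1.
  m(A_2) = 47/4 - 45/4 = 1/2.
  m(A_3) = 53/4 - 51/4 = 1/2.
Contributions c_i * m(A_i):
  (-3/2) * (1) = -3/2.
  (-1/2) * (1/2) = -1/4.
  (-1) * (1/2) = -1/2.
Total: -3/2 - 1/4 - 1/2 = -9/4.

-9/4


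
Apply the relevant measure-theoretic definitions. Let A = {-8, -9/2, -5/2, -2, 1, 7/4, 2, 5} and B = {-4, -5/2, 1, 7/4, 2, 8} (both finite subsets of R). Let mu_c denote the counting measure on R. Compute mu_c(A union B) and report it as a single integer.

Counting measure on a finite set equals cardinality. By inclusion-exclusion, |A union B| = |A| + |B| - |A cap B|.
|A| = 8, |B| = 6, |A cap B| = 4.
So mu_c(A union B) = 8 + 6 - 4 = 10.

10


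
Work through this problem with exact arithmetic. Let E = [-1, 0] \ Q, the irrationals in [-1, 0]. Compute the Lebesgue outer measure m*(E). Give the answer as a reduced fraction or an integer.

The interval I = [-1, 0] has m(I) = 0 - (-1) = 1 (endpoints are measure-zero, so open/closed/half-open agree). Write I = (I cap Q) u (I \ Q). The rationals in I are countable, so m*(I cap Q) = 0 (cover each rational by intervals whose total length is arbitrarily small). By countable subadditivity m*(I) <= m*(I cap Q) + m*(I \ Q), hence m*(I \ Q) >= m(I) = 1. The reverse inequality m*(I \ Q) <= m*(I) = 1 is trivial since (I \ Q) is a subset of I. Therefore m*(I \ Q) = 1.

1


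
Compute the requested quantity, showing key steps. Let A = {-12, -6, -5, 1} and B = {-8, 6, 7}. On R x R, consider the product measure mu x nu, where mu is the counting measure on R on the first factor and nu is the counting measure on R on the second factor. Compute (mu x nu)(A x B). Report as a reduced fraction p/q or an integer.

For a measurable rectangle A x B, the product measure satisfies
  (mu x nu)(A x B) = mu(A) * nu(B).
  mu(A) = 4.
  nu(B) = 3.
  (mu x nu)(A x B) = 4 * 3 = 12.

12


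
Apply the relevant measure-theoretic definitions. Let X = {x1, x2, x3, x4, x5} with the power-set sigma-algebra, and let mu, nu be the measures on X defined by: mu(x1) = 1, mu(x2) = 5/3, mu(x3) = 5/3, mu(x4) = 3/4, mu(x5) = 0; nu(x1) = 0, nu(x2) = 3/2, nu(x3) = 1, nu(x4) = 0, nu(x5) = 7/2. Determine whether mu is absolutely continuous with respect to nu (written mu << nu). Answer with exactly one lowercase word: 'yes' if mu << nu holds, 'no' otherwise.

mu << nu means: every nu-null measurable set is also mu-null; equivalently, for every atom x, if nu({x}) = 0 then mu({x}) = 0.
Checking each atom:
  x1: nu = 0, mu = 1 > 0 -> violates mu << nu.
  x2: nu = 3/2 > 0 -> no constraint.
  x3: nu = 1 > 0 -> no constraint.
  x4: nu = 0, mu = 3/4 > 0 -> violates mu << nu.
  x5: nu = 7/2 > 0 -> no constraint.
The atom(s) x1, x4 violate the condition (nu = 0 but mu > 0). Therefore mu is NOT absolutely continuous w.r.t. nu.

no


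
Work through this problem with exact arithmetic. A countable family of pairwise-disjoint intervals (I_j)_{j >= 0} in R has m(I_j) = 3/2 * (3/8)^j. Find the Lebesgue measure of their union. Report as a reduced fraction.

By countable additivity of the Lebesgue measure on pairwise disjoint measurable sets,
  m(union_{j >= 0} I_j) = sum_{j >= 0} m(I_j) = sum_{j >= 0} a * r^j,
  with a = 3/2 and r = 3/8.
Since 0 < r = 3/8 < 1, the geometric series converges:
  sum_{j >= 0} a * r^j = a / (1 - r).
  = 3/2 / (1 - 3/8)
  = 3/2 / (5/8)
  = 12/5.

12/5


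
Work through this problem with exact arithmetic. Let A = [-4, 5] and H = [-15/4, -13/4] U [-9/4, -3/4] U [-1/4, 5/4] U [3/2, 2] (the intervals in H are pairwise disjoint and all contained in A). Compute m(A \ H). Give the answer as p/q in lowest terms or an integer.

The ambient interval has length m(A) = 5 - (-4) = 9.
Since the holes are disjoint and sit inside A, by finite additivity
  m(H) = sum_i (b_i - a_i), and m(A \ H) = m(A) - m(H).
Computing the hole measures:
  m(H_1) = -13/4 - (-15/4) = 1/2.
  m(H_2) = -3/4 - (-9/4) = 3/2.
  m(H_3) = 5/4 - (-1/4) = 3/2.
  m(H_4) = 2 - 3/2 = 1/2.
Summed: m(H) = 1/2 + 3/2 + 3/2 + 1/2 = 4.
So m(A \ H) = 9 - 4 = 5.

5


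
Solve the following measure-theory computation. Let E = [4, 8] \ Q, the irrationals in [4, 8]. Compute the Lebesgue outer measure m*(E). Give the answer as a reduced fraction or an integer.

The interval I = [4, 8] has m(I) = 8 - 4 = 4 (endpoints are measure-zero, so open/closed/half-open agree). Write I = (I cap Q) u (I \ Q). The rationals in I are countable, so m*(I cap Q) = 0 (cover each rational by intervals whose total length is arbitrarily small). By countable subadditivity m*(I) <= m*(I cap Q) + m*(I \ Q), hence m*(I \ Q) >= m(I) = 4. The reverse inequality m*(I \ Q) <= m*(I) = 4 is trivial since (I \ Q) is a subset of I. Therefore m*(I \ Q) = 4.

4
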